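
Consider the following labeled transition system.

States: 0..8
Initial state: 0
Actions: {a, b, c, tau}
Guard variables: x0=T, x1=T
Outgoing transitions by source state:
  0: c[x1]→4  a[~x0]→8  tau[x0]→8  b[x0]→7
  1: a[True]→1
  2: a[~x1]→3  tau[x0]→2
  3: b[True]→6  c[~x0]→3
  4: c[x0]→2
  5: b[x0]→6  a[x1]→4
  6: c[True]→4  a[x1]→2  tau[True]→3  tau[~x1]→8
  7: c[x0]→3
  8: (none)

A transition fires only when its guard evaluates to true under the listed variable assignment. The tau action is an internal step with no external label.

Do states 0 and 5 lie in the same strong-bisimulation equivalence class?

Answer: NOT BISIMILAR

Trace:
Refine partition for ~:
  π0 = {{0,1,2,3,4,5,6,7,8}}
  π1 = {{0},{1},{2},{3},{4,7},{5},{6},{8}}
  π2 = {{0},{1},{2},{3},{4},{5},{6},{7},{8}}
Fixed point at round 3; 9 class(es).
0∈{0}, 5∈{5}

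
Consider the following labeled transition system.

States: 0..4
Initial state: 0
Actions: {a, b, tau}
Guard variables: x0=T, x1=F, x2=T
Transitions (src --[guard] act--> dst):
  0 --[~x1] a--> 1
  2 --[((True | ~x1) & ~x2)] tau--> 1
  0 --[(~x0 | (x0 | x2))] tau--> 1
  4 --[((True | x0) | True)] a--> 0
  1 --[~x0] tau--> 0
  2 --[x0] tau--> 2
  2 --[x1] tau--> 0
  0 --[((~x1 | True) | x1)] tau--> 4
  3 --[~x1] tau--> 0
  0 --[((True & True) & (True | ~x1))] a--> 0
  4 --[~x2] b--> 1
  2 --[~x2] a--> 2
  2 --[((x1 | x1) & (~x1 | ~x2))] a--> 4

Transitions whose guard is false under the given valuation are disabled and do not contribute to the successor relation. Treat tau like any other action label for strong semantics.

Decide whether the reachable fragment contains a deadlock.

R = {0,1,4}
  0: a→0  a→1  tau→1  tau→4  [deg 4]
  1: ∅  [deadlock]
  4: a→0  [deg 1]
witness 1: a

Answer: DEADLOCK at state 1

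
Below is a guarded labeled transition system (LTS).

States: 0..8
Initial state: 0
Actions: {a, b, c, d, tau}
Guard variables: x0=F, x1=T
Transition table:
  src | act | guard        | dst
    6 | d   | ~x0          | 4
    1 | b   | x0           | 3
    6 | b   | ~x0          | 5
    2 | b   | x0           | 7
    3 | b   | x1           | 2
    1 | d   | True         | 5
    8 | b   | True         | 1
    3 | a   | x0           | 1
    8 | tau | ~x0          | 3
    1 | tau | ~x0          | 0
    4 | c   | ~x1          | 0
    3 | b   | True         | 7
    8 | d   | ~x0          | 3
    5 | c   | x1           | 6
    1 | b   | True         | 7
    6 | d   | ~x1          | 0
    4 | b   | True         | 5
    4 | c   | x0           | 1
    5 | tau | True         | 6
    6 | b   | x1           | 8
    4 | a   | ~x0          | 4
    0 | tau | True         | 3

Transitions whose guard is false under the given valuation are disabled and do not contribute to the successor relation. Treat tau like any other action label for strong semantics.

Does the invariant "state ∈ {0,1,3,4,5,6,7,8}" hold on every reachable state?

Allowed set {0,1,3,4,5,6,7,8}
Reachable = {0,2,3,7}
  0: safe
  2: ✗ unsafe
  3: safe
  7: safe
reach 2 via tau·b — violates

Answer: INVARIANT VIOLATED at state 2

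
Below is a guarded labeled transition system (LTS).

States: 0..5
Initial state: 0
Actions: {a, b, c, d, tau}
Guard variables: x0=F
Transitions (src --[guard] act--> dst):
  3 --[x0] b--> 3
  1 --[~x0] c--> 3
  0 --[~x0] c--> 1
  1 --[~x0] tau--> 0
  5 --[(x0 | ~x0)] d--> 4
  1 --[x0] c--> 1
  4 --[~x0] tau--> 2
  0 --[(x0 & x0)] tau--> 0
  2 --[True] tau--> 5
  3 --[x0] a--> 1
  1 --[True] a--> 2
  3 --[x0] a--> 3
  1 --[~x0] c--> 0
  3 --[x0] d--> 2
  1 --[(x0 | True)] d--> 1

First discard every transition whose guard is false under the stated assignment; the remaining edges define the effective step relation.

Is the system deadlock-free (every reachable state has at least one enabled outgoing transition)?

Reach set: {0,1,2,3,4,5}
  0: c→1  [deg 1]
  1: a→2  c→0  c→3  d→1  tau→0  [deg 5]
  2: tau→5  [deg 1]
  3: ∅  [STUCK]
  4: tau→2  [deg 1]
  5: d→4  [deg 1]
Path to 3: c·c

Answer: DEADLOCK at state 3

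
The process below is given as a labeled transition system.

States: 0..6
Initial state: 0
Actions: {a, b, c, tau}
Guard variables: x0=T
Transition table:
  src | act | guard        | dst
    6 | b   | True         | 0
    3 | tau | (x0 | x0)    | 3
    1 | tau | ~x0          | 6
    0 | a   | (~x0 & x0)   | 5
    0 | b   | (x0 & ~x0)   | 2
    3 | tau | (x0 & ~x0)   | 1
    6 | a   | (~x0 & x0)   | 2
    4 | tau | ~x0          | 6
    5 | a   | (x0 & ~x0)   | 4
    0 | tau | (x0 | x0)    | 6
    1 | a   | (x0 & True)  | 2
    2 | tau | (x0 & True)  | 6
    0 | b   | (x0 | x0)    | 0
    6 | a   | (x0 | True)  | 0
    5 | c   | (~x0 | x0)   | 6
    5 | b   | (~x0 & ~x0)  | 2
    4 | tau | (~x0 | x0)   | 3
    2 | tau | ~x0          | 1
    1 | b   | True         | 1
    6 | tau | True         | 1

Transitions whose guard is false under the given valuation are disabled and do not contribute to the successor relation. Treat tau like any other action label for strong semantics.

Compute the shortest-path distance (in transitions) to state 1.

Breadth-first toward 1:
  L0 = {0}
  L1 = {6}
  L2 = {1}
first hit 1 at d=2 via tau·tau

Answer: 2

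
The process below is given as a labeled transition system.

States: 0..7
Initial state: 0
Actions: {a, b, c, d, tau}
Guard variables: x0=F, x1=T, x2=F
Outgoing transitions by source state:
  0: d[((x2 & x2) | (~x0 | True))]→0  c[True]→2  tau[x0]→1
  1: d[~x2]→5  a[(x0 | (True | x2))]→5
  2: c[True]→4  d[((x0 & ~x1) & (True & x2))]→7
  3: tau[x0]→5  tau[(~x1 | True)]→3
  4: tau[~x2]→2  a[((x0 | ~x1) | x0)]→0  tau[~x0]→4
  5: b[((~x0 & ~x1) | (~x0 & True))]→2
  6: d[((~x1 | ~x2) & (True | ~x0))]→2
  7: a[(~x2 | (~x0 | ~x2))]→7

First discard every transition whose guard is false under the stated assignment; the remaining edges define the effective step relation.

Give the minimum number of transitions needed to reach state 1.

Layered search for 1:
  L0 = {0}
  L1 = {2}
  L2 = {4}
1 never appears.

Answer: UNREACHABLE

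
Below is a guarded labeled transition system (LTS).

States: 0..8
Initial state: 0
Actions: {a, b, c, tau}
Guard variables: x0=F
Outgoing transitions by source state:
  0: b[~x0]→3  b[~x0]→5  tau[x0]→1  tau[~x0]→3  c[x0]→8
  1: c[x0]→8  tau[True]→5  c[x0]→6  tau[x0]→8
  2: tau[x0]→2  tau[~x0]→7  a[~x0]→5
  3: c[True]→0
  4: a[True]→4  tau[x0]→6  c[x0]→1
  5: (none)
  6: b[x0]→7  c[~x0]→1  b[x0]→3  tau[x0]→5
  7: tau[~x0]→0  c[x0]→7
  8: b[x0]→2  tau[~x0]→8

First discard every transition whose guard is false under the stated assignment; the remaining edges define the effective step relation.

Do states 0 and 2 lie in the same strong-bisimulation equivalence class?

Compute ~ classes (split until stable):
  π0 = {{0,1,2,3,4,5,6,7,8}}
  π1 = {{0},{1,7,8},{2},{3,6},{4},{5}}
  π2 = {{0},{1},{2},{3},{4},{5},{6},{7},{8}}
Fixed point at round 3; 9 class(es).
class of 0: {0}; class of 2: {2}

Answer: NOT BISIMILAR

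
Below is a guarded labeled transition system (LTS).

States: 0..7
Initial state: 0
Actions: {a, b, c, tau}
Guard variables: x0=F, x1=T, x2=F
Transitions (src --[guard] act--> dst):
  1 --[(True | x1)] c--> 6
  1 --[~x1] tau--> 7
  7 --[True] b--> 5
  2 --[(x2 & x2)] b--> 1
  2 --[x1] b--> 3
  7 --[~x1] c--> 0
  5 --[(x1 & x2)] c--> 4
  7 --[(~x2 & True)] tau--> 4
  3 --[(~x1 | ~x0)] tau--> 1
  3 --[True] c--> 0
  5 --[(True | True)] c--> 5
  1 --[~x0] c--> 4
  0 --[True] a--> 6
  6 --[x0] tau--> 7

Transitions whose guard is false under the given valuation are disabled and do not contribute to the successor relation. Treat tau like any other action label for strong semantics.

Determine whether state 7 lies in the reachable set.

9 transition(s) survive guard evaluation.
Layer 0: {0}
Layer 1: {6}  now seen {0,6}
R = {0,6}

Answer: UNREACHABLE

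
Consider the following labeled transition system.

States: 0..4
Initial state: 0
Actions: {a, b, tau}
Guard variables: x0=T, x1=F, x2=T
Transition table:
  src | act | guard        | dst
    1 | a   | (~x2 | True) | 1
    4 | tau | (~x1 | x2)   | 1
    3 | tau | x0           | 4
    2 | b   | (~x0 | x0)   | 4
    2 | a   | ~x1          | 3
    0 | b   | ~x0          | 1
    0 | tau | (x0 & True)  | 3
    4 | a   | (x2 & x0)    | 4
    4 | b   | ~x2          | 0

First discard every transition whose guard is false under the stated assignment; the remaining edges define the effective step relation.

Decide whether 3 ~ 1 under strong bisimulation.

Answer: NOT BISIMILAR

Working:
Refine partition for ~:
  P[0] = {{0,1,2,3,4}}
  P[1] = {{0,3},{1},{2},{4}}
  P[2] = {{0},{1},{2},{3},{4}}
stable after 3 split(s): 5 block(s)
class of 3: {3}; class of 1: {1}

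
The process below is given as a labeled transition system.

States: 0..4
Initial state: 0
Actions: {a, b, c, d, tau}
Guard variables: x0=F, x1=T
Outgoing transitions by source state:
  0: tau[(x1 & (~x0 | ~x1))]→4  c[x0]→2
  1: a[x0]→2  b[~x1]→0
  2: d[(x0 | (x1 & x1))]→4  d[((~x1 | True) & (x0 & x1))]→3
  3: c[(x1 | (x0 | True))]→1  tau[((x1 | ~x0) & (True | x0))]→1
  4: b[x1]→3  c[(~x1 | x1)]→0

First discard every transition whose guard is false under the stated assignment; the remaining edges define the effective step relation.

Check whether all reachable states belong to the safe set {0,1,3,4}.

Answer: INVARIANT HOLDS

Analysis:
Safe = {0,1,3,4}
Reach set: {0,1,3,4}
  0: ✓
  1: ✓
  3: ✓
  4: ✓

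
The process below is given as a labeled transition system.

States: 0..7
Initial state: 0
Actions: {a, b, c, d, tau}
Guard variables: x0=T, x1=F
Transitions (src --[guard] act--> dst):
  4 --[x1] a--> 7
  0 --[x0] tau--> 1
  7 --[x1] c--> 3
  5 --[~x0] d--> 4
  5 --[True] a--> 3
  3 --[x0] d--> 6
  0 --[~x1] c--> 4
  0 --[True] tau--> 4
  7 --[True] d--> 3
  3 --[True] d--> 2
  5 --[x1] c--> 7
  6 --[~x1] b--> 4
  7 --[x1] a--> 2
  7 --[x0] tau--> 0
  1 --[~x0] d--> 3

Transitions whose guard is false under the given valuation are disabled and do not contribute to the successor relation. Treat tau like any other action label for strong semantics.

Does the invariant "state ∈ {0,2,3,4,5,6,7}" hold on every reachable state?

Allowed set {0,2,3,4,5,6,7}
Reach set: {0,1,4}
  0: ✓
  1: VIOLATES
  4: ✓
witness against invariant: tau → 1

Answer: INVARIANT VIOLATED at state 1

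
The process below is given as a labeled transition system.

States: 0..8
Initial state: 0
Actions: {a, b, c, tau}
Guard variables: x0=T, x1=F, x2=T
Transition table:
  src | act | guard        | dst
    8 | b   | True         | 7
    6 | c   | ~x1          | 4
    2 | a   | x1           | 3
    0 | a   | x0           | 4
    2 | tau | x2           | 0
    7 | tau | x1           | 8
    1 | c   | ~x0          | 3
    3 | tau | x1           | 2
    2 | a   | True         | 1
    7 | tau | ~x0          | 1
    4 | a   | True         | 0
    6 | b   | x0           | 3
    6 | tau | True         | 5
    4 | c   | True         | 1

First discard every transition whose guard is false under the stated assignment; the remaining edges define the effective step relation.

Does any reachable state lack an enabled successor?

Reachable = {0,1,4}
  0: a→4  [1 exit(s)]
  1: ∅  [no exit]
  4: a→0  c→1  [2 exit(s)]
witness 1: a·c

Answer: DEADLOCK at state 1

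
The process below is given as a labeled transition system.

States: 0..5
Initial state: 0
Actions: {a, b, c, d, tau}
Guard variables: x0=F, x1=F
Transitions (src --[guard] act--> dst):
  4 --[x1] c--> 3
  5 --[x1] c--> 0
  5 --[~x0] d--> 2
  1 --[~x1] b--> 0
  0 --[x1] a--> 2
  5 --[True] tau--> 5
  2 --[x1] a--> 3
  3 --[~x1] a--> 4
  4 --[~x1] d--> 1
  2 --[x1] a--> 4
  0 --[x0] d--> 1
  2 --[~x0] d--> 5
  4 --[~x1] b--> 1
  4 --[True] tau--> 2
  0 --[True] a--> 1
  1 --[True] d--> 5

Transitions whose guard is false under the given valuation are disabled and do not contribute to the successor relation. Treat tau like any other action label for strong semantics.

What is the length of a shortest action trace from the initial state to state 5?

Breadth-first toward 5:
  L0 = {0}
  L1 = {1}
  L2 = {5}
first hit 5 at d=2 via a·d

Answer: 2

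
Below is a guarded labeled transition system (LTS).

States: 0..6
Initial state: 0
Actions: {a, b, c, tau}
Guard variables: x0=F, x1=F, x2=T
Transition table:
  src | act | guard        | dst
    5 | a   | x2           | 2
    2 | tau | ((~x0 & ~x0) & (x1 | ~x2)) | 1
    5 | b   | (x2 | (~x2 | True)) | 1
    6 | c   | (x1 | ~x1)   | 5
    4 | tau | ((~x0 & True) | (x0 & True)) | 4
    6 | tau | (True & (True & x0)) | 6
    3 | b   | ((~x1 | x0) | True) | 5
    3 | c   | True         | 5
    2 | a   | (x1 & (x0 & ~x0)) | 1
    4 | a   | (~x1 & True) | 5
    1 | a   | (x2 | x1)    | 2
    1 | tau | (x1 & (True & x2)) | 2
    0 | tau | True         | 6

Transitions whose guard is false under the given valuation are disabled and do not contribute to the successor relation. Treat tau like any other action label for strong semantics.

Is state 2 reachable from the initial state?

Answer: REACHABLE

Analysis:
After dropping false guards: 9 live edges.
Layer 0: {0}
Layer 1: {6}  cumulative {0,6}
Layer 2: {5}  cumulative {0,5,6}
Layer 3: {1,2}  cumulative {0,1,2,5,6}
Reach set: {0,1,2,5,6}
Path to 2: tau·c·a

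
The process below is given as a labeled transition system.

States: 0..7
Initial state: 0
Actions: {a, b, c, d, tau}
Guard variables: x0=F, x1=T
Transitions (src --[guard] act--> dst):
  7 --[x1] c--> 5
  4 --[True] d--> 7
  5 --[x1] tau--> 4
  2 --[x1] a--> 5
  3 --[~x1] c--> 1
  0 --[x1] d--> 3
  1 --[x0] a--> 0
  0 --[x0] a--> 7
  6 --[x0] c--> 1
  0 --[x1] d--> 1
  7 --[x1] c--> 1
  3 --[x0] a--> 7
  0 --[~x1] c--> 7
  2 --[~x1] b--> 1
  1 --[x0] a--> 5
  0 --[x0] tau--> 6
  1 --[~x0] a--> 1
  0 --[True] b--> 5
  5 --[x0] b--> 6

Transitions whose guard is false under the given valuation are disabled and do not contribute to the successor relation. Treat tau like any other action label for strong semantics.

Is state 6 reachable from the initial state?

Answer: UNREACHABLE

Analysis:
9 transition(s) survive guard evaluation.
depth 0: {0}
depth 1: {1,3,5}  cumulative {0,1,3,5}
depth 2: {4}  cumulative {0,1,3,4,5}
depth 3: {7}  cumulative {0,1,3,4,5,7}
Reachable = {0,1,3,4,5,7}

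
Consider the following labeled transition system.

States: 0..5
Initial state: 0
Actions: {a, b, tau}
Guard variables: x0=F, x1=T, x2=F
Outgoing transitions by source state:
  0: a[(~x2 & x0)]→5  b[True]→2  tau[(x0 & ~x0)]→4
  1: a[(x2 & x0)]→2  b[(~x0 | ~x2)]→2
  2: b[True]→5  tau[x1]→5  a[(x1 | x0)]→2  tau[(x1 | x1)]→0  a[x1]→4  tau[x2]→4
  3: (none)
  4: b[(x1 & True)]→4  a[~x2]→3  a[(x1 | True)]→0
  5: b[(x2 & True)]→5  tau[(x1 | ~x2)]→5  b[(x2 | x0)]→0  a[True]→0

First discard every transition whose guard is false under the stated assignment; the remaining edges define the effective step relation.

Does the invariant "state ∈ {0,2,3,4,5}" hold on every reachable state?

Answer: INVARIANT HOLDS

Analysis:
Inv-set: {0,2,3,4,5}
R = {0,2,3,4,5}
  0: ✓
  2: ✓
  3: ✓
  4: ✓
  5: ✓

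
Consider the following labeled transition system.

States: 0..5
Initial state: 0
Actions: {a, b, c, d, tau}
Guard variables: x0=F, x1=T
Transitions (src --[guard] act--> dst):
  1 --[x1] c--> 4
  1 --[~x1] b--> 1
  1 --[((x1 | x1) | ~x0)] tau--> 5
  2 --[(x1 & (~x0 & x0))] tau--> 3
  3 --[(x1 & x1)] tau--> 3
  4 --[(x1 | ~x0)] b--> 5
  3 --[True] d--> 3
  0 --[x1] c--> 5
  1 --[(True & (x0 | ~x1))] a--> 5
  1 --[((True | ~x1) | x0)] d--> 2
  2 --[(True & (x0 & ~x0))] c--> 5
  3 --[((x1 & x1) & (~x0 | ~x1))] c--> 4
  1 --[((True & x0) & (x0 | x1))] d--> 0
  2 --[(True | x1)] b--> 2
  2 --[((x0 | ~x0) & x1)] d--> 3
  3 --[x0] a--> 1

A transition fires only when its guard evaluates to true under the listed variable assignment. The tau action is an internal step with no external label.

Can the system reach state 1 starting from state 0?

Answer: UNREACHABLE

Analysis:
After dropping false guards: 10 live edges.
L0 = {0}
L1 = {5}  now seen {0,5}
R = {0,5}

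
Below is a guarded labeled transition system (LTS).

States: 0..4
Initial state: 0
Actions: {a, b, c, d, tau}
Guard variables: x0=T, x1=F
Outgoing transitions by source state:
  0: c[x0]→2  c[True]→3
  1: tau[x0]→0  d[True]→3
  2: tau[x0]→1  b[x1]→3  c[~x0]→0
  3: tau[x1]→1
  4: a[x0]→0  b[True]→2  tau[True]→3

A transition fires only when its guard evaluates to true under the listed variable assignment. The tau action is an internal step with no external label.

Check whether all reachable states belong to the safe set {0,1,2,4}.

Inv-set: {0,1,2,4}
Reachable = {0,1,2,3}
  0: safe
  1: safe
  2: safe
  3: ✗ unsafe
reach 3 via c — violates

Answer: INVARIANT VIOLATED at state 3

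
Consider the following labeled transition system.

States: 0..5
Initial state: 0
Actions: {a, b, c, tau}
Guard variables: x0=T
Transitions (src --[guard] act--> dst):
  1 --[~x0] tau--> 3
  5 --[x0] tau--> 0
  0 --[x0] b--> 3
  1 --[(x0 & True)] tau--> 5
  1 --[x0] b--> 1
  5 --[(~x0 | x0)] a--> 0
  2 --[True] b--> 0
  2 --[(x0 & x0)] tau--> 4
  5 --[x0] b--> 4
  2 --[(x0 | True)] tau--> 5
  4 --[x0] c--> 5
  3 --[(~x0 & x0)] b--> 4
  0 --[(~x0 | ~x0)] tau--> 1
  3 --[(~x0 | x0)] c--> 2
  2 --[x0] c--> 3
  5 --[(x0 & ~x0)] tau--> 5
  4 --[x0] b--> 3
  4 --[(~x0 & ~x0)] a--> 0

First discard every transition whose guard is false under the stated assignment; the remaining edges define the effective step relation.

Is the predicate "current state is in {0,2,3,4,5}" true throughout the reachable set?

Answer: INVARIANT HOLDS

Analysis:
Safe = {0,2,3,4,5}
R = {0,2,3,4,5}
  0: ✓
  2: ✓
  3: ✓
  4: ✓
  5: ✓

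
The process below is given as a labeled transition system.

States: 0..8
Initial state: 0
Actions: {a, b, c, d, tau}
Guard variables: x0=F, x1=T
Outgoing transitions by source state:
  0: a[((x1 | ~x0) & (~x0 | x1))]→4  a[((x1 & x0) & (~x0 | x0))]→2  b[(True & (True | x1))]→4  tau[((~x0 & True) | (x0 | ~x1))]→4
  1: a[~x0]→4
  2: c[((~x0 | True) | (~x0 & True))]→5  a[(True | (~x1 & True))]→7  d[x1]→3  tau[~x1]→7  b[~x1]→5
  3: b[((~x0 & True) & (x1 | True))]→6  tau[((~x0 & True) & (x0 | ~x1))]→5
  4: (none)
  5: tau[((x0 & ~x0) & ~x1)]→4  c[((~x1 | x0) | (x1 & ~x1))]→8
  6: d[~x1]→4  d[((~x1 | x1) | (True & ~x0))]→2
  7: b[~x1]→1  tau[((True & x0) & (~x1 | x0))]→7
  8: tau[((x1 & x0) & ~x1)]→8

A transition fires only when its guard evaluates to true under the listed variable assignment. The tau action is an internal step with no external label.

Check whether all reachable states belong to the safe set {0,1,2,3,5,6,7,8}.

Safe = {0,1,2,3,5,6,7,8}
Reachable = {0,4}
  0: ok
  4: VIOLATES
reach 4 via a — violates

Answer: INVARIANT VIOLATED at state 4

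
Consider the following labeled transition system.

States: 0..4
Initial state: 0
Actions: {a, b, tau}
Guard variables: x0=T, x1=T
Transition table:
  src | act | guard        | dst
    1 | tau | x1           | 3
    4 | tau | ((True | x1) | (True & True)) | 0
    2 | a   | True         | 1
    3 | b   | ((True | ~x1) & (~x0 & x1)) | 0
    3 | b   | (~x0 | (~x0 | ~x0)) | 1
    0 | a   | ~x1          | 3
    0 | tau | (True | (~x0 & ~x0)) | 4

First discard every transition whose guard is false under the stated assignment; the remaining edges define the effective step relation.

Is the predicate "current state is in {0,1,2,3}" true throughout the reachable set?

Answer: INVARIANT VIOLATED at state 4

Analysis:
Allowed set {0,1,2,3}
Reachable = {0,4}
  0: ok
  4: outside
witness against invariant: tau → 4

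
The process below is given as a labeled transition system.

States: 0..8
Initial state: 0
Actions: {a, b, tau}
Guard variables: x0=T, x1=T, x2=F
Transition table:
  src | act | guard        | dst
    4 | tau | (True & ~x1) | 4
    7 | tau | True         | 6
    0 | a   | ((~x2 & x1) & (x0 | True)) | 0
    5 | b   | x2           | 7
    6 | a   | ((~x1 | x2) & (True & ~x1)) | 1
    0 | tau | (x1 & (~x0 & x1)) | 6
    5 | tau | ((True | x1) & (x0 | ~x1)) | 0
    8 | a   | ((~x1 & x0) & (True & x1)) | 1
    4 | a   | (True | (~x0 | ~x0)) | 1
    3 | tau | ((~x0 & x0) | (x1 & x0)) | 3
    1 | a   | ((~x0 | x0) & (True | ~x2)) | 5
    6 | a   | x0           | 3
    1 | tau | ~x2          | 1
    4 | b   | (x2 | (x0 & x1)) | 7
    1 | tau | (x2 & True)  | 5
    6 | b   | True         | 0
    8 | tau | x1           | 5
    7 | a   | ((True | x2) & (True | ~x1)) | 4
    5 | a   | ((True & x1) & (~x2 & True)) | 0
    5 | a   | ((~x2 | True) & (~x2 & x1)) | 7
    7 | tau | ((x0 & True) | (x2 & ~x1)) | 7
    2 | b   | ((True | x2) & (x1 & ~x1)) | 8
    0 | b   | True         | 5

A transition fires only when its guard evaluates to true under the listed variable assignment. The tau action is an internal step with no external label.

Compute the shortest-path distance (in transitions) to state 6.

BFS to 6:
  Layer 0: {0}
  Layer 1: {5}
  Layer 2: {7}
  Layer 3: {4,6}
depth(6)=3, e.g. b·a·tau

Answer: 3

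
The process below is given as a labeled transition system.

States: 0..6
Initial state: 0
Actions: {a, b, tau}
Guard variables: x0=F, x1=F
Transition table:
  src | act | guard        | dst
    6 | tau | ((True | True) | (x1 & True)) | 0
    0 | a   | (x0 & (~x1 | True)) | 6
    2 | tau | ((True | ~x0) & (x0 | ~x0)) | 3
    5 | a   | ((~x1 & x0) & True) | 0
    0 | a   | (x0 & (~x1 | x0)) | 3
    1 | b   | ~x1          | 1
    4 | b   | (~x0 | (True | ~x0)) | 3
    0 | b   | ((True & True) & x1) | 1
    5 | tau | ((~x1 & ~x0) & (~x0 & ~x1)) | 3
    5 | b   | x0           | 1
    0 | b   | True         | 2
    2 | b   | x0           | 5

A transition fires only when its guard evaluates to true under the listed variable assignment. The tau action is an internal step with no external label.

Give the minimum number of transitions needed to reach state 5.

Layered search for 5:
  Layer 0: {0}
  Layer 1: {2}
  Layer 2: {3}
5 never appears.

Answer: UNREACHABLE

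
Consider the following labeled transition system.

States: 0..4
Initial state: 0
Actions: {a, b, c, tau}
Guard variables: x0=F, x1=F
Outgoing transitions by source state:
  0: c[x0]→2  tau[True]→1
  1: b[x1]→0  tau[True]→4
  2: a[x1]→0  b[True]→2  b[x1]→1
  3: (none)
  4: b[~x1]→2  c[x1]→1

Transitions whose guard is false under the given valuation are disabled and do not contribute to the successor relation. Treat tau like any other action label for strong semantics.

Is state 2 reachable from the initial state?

Answer: REACHABLE

Working:
4 transition(s) survive guard evaluation.
depth 0: {0}
depth 1: {1}  now seen {0,1}
depth 2: {4}  now seen {0,1,4}
depth 3: {2}  now seen {0,1,2,4}
Reach set: {0,1,2,4}
trace reaching 2: tau·tau·b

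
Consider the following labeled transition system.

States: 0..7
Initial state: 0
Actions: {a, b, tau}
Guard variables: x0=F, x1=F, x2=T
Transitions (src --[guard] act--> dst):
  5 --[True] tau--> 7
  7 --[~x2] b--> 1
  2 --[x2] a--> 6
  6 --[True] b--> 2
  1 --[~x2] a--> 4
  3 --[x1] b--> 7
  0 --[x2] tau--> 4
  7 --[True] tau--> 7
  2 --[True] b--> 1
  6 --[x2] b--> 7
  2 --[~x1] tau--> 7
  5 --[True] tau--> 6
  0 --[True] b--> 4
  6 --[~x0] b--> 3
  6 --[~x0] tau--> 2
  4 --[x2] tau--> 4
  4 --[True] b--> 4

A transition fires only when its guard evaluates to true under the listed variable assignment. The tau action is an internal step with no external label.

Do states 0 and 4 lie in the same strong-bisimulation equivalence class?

Compute ~ classes (split until stable):
  round 0: {{0,1,2,3,4,5,6,7}}
  round 1: {{0,4,6},{1,3},{2},{5,7}}
  round 2: {{0,4},{1,3},{2},{5},{6},{7}}
Fixed point at round 3; 6 class(es).
class of 0: {0,4}; class of 4: {0,4}

Answer: BISIMILAR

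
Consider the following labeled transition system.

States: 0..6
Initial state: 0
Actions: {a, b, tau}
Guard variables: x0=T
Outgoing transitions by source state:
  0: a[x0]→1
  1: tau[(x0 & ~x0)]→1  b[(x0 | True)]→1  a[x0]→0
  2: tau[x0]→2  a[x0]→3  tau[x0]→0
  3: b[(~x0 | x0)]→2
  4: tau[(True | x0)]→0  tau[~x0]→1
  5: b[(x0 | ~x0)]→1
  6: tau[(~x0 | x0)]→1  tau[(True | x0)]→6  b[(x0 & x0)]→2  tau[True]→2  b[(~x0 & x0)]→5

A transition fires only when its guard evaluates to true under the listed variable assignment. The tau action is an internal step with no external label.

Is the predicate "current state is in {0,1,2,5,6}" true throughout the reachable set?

Answer: INVARIANT HOLDS

Working:
Safe = {0,1,2,5,6}
Reach set: {0,1}
  0: ok
  1: ok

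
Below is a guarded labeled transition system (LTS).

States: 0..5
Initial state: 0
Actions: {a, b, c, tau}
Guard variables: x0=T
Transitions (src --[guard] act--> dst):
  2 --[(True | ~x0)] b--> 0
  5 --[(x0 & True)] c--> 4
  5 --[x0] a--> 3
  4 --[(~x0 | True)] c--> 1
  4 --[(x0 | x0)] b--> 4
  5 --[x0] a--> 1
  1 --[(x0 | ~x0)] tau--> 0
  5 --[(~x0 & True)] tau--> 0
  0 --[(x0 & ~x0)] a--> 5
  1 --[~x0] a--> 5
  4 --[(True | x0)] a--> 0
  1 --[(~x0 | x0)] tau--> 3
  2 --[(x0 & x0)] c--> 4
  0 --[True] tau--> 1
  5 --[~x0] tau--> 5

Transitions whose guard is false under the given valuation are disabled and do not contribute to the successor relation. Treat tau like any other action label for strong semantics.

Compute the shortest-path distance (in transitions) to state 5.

Answer: UNREACHABLE

Analysis:
Breadth-first toward 5:
  Layer 0: {0}
  Layer 1: {1}
  Layer 2: {3}
5 never appears.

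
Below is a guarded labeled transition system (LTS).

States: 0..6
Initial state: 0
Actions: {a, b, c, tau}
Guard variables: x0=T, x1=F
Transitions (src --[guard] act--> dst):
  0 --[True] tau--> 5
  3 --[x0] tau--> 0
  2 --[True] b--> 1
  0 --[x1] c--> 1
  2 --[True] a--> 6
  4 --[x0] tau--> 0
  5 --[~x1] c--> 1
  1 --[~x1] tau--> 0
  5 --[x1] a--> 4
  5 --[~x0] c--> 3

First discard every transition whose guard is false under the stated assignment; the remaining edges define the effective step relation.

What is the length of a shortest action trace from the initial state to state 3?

Answer: UNREACHABLE

Analysis:
Breadth-first toward 3:
  L0 = {0}
  L1 = {5}
  L2 = {1}
3 never appears.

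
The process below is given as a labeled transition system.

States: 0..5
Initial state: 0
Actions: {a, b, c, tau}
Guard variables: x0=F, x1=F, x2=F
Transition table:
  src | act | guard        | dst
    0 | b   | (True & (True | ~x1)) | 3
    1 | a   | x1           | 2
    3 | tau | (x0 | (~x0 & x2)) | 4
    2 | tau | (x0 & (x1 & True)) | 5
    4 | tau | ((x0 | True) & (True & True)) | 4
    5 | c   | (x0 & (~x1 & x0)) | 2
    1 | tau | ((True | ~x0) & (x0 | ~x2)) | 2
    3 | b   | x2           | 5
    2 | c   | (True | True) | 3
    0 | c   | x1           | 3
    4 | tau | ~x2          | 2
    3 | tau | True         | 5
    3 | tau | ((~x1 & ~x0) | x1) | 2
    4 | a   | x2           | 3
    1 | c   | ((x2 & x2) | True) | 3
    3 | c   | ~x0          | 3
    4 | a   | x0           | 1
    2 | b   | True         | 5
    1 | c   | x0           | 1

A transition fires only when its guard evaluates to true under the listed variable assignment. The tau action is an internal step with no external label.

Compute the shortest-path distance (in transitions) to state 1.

Answer: UNREACHABLE

Trace:
Breadth-first toward 1:
  depth 0: {0}
  depth 1: {3}
  depth 2: {2,5}
1 never appears.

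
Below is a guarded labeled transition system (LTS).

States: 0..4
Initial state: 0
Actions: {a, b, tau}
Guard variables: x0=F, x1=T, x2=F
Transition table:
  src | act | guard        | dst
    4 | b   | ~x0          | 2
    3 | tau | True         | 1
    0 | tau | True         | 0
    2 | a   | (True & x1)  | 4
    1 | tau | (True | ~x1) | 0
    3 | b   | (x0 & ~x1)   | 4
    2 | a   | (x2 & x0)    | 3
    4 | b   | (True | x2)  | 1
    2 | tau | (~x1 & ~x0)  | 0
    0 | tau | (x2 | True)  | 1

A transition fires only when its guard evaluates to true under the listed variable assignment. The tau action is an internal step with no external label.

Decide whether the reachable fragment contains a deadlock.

Answer: DEADLOCK-FREE

Working:
R = {0,1}
  0: tau→0  tau→1  [deg 2]
  1: tau→0  [deg 1]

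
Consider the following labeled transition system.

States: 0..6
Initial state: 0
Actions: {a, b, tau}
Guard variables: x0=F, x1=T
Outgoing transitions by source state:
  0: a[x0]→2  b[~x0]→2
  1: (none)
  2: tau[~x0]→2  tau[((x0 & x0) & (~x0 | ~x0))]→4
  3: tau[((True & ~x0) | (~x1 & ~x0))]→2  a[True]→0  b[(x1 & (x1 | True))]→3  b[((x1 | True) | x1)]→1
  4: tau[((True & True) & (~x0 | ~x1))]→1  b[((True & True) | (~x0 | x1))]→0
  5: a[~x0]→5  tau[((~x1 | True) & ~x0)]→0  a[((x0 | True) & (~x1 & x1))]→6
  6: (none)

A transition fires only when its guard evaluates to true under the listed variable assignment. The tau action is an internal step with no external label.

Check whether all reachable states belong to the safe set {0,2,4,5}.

Answer: INVARIANT HOLDS

Trace:
Inv-set: {0,2,4,5}
Reach set: {0,2}
  0: safe
  2: safe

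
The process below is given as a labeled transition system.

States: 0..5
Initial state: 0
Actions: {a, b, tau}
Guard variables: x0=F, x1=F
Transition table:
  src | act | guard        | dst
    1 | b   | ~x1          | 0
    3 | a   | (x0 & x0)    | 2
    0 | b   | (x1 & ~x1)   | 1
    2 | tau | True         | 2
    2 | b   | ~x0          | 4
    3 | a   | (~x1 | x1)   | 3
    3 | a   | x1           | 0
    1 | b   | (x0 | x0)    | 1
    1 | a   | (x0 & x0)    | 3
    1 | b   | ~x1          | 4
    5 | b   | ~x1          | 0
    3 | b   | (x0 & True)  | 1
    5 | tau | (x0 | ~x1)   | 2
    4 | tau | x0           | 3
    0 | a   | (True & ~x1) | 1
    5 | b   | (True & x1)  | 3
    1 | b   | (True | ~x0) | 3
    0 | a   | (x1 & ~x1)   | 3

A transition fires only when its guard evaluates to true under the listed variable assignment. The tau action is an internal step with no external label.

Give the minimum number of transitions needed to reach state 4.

Layered search for 4:
  depth 0: {0}
  depth 1: {1}
  depth 2: {3,4}
first hit 4 at d=2 via a·b

Answer: 2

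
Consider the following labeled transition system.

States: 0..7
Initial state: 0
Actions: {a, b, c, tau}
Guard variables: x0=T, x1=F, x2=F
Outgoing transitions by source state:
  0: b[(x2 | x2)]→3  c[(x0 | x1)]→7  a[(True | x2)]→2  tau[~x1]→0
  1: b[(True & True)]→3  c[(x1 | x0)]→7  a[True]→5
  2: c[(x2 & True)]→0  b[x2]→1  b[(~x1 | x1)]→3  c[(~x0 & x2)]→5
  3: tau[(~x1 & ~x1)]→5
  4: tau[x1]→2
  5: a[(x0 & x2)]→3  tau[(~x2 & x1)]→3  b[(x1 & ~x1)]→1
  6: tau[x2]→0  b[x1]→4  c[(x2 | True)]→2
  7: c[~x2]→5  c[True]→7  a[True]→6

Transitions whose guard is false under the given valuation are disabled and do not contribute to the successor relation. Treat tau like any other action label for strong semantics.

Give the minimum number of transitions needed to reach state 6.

Answer: 2

Analysis:
Layered search for 6:
  L0 = {0}
  L1 = {2,7}
  L2 = {3,5,6}
6 enters at depth 2; path c·a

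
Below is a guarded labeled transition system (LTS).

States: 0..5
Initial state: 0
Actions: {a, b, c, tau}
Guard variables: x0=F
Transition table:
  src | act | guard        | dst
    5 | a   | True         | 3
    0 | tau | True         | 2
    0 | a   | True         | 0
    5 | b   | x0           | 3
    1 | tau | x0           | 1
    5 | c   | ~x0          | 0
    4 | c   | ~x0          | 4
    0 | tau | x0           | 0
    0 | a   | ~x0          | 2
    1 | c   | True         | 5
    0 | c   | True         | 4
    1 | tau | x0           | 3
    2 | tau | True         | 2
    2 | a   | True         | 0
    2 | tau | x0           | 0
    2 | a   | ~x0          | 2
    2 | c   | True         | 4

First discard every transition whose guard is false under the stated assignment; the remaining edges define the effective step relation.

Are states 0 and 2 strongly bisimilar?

Answer: BISIMILAR

Analysis:
Compute ~ classes (split until stable):
  π0 = {{0,1,2,3,4,5}}
  π1 = {{0,2},{1,4},{3},{5}}
  π2 = {{0,2},{1},{3},{4},{5}}
Fixed point at round 3; 5 class(es).
[0]={0,2}  [2]={0,2}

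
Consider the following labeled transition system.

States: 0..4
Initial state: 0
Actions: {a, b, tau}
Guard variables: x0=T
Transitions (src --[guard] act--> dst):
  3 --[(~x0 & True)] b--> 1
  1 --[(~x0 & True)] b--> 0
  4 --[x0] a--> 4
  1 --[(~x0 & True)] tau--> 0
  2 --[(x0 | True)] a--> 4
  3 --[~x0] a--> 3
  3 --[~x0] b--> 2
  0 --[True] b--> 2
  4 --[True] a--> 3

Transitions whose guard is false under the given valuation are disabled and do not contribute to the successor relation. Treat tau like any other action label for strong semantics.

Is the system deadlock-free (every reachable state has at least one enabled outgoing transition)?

R = {0,2,3,4}
  0: b→2  [deg 1]
  2: a→4  [deg 1]
  3: ∅  [STUCK]
  4: a→3  a→4  [deg 2]
witness 3: b·a·a

Answer: DEADLOCK at state 3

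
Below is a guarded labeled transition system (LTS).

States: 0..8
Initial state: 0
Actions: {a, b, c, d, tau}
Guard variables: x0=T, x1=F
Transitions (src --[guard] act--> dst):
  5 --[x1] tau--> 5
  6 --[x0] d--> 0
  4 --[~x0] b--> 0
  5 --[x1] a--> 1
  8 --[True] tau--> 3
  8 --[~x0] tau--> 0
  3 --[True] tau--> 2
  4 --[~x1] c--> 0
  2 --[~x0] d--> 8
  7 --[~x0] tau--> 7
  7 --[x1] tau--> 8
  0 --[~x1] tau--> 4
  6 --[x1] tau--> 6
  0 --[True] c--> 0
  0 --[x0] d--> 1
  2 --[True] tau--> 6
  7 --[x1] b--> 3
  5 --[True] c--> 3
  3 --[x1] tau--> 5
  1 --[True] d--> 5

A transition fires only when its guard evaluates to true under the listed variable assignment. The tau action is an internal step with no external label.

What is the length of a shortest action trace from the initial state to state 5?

Breadth-first toward 5:
  L0 = {0}
  L1 = {1,4}
  L2 = {5}
5 enters at depth 2; path d·d

Answer: 2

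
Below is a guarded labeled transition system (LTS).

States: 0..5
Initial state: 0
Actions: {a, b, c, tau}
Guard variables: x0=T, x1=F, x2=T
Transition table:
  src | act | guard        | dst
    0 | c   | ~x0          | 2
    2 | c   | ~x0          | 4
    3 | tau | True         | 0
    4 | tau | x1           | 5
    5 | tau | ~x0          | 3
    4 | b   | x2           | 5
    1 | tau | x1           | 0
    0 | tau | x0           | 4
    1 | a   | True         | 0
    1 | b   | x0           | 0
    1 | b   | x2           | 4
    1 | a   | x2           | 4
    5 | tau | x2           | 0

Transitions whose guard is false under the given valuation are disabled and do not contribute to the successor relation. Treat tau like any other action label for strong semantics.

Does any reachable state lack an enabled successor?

Answer: DEADLOCK-FREE

Working:
Reach set: {0,4,5}
  0: tau→4  [deg 1]
  4: b→5  [deg 1]
  5: tau→0  [deg 1]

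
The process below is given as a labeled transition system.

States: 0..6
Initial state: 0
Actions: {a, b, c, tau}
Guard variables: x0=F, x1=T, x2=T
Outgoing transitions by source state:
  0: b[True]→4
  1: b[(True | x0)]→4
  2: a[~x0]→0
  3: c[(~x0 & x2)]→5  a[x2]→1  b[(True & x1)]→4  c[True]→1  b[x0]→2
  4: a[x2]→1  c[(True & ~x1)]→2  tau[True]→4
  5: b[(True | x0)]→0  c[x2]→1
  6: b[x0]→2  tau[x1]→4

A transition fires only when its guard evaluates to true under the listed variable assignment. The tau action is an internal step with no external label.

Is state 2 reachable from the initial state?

Guard filter leaves 12 enabled edge(s).
L0 = {0}
L1 = {4}  now seen {0,4}
L2 = {1}  now seen {0,1,4}
Reach set: {0,1,4}

Answer: UNREACHABLE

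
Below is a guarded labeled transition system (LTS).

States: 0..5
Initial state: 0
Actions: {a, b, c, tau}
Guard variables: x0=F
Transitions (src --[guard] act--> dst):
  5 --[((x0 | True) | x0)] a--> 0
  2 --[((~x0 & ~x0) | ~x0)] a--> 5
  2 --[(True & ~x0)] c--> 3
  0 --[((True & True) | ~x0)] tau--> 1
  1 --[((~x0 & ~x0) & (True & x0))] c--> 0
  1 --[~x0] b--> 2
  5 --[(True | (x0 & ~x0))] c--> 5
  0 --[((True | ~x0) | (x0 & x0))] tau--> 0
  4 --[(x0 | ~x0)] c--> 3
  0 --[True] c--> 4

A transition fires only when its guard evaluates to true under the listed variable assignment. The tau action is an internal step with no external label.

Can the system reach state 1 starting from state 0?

Answer: REACHABLE

Analysis:
Guard filter leaves 9 enabled edge(s).
Layer 0: {0}
Layer 1: {1,4}  cumulative {0,1,4}
Layer 2: {2,3}  cumulative {0,1,2,3,4}
Layer 3: {5}  cumulative {0,1,2,3,4,5}
Reach set: {0,1,2,3,4,5}
trace reaching 1: tau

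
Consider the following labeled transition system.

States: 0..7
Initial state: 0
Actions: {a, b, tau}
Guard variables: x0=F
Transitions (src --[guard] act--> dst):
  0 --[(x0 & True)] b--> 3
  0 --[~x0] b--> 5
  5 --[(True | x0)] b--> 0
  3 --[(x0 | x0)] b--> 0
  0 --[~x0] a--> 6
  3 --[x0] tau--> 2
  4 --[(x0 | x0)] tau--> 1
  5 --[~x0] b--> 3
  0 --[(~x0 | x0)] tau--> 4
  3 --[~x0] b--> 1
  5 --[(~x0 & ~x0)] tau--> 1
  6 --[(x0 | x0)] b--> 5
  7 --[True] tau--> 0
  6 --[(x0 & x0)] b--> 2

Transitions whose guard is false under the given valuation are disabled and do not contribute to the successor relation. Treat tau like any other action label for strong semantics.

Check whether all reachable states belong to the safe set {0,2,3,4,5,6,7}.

Answer: INVARIANT VIOLATED at state 1

Working:
Allowed set {0,2,3,4,5,6,7}
Reach set: {0,1,3,4,5,6}
  0: ok
  1: outside
  3: ok
  4: ok
  5: ok
  6: ok
reach 1 via b·tau — violates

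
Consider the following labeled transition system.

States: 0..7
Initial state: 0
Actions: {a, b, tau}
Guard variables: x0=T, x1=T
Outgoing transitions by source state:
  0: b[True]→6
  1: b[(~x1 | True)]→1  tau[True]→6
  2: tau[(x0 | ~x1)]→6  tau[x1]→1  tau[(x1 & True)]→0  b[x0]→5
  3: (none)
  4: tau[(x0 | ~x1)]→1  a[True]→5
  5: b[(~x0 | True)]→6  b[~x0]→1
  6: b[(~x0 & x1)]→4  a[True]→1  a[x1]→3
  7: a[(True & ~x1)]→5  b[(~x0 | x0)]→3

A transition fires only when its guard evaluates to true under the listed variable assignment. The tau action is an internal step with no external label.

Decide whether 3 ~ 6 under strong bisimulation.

Compute ~ classes (split until stable):
  π0 = {{0,1,2,3,4,5,6,7}}
  π1 = {{0,5,7},{1,2},{3},{4},{6}}
  π2 = {{0,5},{1},{2},{3},{4},{6},{7}}
stable after 3 split(s): 7 block(s)
[3]={3}  [6]={6}

Answer: NOT BISIMILAR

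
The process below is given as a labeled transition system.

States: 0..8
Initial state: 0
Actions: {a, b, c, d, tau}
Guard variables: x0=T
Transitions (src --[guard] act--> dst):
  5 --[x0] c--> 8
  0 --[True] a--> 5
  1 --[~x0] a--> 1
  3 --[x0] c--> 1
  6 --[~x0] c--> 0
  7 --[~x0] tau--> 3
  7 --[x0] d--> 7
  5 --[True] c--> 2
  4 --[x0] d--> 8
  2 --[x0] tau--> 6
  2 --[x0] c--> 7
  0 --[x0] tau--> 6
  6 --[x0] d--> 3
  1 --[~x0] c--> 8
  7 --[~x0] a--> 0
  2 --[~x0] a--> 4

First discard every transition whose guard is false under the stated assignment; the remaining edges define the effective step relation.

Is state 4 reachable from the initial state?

After dropping false guards: 10 live edges.
depth 0: {0}
depth 1: {5,6}  cumulative {0,5,6}
depth 2: {2,3,8}  cumulative {0,2,3,5,6,8}
depth 3: {1,7}  cumulative {0,1,2,3,5,6,7,8}
R = {0,1,2,3,5,6,7,8}

Answer: UNREACHABLE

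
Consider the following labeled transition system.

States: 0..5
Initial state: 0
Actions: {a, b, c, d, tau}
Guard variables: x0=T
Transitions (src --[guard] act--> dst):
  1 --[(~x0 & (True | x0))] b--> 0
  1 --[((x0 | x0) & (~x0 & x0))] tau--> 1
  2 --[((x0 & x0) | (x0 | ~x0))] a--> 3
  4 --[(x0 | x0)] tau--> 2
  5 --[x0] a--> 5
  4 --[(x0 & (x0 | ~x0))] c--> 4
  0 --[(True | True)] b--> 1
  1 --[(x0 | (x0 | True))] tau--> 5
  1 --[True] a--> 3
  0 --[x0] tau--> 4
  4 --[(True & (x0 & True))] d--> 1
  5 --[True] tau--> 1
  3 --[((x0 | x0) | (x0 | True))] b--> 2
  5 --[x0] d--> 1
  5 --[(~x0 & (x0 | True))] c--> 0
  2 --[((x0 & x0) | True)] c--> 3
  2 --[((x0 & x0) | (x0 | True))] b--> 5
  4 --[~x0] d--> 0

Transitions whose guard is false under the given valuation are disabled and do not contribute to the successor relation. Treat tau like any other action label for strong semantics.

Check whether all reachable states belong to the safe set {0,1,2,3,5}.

Answer: INVARIANT VIOLATED at state 4

Trace:
Allowed set {0,1,2,3,5}
Reachable = {0,1,2,3,4,5}
  0: ok
  1: ok
  2: ok
  3: ok
  4: ✗ unsafe
  5: ok
counterexample path to 4: tau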